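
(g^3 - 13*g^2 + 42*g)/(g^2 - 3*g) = (g^2 - 13*g + 42)/(g - 3)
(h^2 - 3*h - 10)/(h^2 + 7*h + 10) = (h - 5)/(h + 5)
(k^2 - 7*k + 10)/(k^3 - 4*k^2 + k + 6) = (k - 5)/(k^2 - 2*k - 3)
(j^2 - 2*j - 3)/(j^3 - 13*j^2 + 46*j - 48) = (j + 1)/(j^2 - 10*j + 16)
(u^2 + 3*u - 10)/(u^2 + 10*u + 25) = (u - 2)/(u + 5)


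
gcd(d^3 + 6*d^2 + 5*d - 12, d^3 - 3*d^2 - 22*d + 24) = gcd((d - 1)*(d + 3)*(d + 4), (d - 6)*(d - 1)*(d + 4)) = d^2 + 3*d - 4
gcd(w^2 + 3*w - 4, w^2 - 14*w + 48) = 1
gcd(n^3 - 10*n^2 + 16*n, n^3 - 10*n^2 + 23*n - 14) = n - 2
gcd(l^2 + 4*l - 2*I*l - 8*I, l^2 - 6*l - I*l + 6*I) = 1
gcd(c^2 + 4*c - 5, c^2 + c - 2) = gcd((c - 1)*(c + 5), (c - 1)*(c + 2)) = c - 1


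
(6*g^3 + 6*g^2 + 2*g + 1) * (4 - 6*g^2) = -36*g^5 - 36*g^4 + 12*g^3 + 18*g^2 + 8*g + 4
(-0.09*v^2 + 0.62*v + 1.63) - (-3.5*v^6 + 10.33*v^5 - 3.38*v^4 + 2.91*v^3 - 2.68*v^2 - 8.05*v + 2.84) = 3.5*v^6 - 10.33*v^5 + 3.38*v^4 - 2.91*v^3 + 2.59*v^2 + 8.67*v - 1.21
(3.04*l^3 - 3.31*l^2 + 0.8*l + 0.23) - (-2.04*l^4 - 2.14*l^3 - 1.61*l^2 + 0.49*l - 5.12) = 2.04*l^4 + 5.18*l^3 - 1.7*l^2 + 0.31*l + 5.35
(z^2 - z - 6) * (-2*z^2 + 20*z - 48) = -2*z^4 + 22*z^3 - 56*z^2 - 72*z + 288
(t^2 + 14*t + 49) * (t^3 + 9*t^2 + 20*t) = t^5 + 23*t^4 + 195*t^3 + 721*t^2 + 980*t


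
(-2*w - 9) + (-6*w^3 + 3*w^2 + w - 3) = -6*w^3 + 3*w^2 - w - 12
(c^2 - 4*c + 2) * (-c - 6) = -c^3 - 2*c^2 + 22*c - 12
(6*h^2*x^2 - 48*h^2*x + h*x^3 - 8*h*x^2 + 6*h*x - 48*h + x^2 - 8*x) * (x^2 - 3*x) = 6*h^2*x^4 - 66*h^2*x^3 + 144*h^2*x^2 + h*x^5 - 11*h*x^4 + 30*h*x^3 - 66*h*x^2 + 144*h*x + x^4 - 11*x^3 + 24*x^2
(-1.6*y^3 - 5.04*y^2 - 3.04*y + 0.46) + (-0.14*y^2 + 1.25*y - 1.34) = -1.6*y^3 - 5.18*y^2 - 1.79*y - 0.88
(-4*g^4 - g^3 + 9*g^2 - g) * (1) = -4*g^4 - g^3 + 9*g^2 - g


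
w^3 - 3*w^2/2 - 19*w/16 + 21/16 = (w - 7/4)*(w - 3/4)*(w + 1)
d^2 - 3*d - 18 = (d - 6)*(d + 3)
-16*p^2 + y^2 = (-4*p + y)*(4*p + y)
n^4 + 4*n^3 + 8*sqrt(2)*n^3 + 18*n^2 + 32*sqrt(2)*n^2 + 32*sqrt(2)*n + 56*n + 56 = (n + 2)^2*(n + sqrt(2))*(n + 7*sqrt(2))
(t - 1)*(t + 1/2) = t^2 - t/2 - 1/2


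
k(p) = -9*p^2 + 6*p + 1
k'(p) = 6 - 18*p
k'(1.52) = -21.36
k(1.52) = -10.67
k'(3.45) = -56.10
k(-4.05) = -170.92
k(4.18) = -131.17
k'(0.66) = -5.88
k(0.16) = 1.73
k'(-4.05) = 78.90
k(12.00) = -1223.00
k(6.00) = -287.00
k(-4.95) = -249.22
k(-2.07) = -49.98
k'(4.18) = -69.24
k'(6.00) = -102.00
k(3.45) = -85.42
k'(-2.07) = 43.26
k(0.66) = 1.04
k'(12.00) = -210.00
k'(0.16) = 3.12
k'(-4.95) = 95.10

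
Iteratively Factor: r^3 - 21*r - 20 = (r + 4)*(r^2 - 4*r - 5) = (r + 1)*(r + 4)*(r - 5)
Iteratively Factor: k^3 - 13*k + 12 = (k - 1)*(k^2 + k - 12) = (k - 3)*(k - 1)*(k + 4)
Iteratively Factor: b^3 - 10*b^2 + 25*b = (b)*(b^2 - 10*b + 25) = b*(b - 5)*(b - 5)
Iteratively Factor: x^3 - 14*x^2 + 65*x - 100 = (x - 5)*(x^2 - 9*x + 20) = (x - 5)*(x - 4)*(x - 5)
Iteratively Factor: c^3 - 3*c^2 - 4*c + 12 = (c - 3)*(c^2 - 4) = (c - 3)*(c - 2)*(c + 2)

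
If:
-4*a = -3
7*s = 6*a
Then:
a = 3/4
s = 9/14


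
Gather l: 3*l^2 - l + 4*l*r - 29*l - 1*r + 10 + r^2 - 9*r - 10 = 3*l^2 + l*(4*r - 30) + r^2 - 10*r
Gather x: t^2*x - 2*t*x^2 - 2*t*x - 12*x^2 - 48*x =x^2*(-2*t - 12) + x*(t^2 - 2*t - 48)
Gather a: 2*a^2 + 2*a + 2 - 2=2*a^2 + 2*a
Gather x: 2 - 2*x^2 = 2 - 2*x^2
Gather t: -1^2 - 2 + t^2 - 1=t^2 - 4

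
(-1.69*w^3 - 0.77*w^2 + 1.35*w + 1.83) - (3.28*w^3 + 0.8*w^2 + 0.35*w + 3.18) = -4.97*w^3 - 1.57*w^2 + 1.0*w - 1.35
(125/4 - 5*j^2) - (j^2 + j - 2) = -6*j^2 - j + 133/4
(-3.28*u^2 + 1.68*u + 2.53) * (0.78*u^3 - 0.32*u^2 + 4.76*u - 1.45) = -2.5584*u^5 + 2.36*u^4 - 14.177*u^3 + 11.9432*u^2 + 9.6068*u - 3.6685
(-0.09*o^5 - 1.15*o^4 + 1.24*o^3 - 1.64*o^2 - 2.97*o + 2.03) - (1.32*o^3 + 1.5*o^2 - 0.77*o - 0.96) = -0.09*o^5 - 1.15*o^4 - 0.0800000000000001*o^3 - 3.14*o^2 - 2.2*o + 2.99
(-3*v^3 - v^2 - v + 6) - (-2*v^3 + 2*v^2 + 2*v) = -v^3 - 3*v^2 - 3*v + 6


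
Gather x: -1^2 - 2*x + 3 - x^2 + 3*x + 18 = -x^2 + x + 20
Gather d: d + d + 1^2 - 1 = 2*d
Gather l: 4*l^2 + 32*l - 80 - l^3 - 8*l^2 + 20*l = -l^3 - 4*l^2 + 52*l - 80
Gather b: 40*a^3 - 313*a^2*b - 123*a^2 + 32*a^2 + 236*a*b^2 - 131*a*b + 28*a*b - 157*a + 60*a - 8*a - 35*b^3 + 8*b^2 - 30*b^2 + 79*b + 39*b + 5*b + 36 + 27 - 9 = 40*a^3 - 91*a^2 - 105*a - 35*b^3 + b^2*(236*a - 22) + b*(-313*a^2 - 103*a + 123) + 54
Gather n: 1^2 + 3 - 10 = -6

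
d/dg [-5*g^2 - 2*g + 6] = -10*g - 2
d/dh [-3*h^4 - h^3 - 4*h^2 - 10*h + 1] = -12*h^3 - 3*h^2 - 8*h - 10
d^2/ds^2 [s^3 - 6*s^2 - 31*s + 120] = 6*s - 12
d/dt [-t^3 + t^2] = t*(2 - 3*t)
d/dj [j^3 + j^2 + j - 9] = 3*j^2 + 2*j + 1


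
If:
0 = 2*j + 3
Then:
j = -3/2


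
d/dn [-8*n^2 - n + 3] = -16*n - 1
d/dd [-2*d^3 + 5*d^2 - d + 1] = -6*d^2 + 10*d - 1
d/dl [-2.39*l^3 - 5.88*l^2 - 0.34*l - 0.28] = -7.17*l^2 - 11.76*l - 0.34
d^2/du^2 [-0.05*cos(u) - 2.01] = 0.05*cos(u)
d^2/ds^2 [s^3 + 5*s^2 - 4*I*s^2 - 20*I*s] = 6*s + 10 - 8*I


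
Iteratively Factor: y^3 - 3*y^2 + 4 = (y - 2)*(y^2 - y - 2) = (y - 2)^2*(y + 1)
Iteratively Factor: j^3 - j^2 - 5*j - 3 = (j - 3)*(j^2 + 2*j + 1) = (j - 3)*(j + 1)*(j + 1)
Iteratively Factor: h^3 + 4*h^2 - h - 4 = (h - 1)*(h^2 + 5*h + 4) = (h - 1)*(h + 1)*(h + 4)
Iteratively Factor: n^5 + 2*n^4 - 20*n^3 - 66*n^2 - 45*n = (n + 3)*(n^4 - n^3 - 17*n^2 - 15*n) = (n + 3)^2*(n^3 - 4*n^2 - 5*n) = (n - 5)*(n + 3)^2*(n^2 + n) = n*(n - 5)*(n + 3)^2*(n + 1)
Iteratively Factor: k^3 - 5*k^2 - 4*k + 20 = (k + 2)*(k^2 - 7*k + 10) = (k - 2)*(k + 2)*(k - 5)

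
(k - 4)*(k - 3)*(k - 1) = k^3 - 8*k^2 + 19*k - 12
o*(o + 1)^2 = o^3 + 2*o^2 + o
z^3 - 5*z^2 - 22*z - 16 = (z - 8)*(z + 1)*(z + 2)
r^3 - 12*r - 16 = (r - 4)*(r + 2)^2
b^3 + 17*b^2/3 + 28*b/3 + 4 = (b + 2/3)*(b + 2)*(b + 3)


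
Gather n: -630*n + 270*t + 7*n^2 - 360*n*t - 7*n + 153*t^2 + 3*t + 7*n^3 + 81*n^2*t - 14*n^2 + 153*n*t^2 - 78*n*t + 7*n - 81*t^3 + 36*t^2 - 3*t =7*n^3 + n^2*(81*t - 7) + n*(153*t^2 - 438*t - 630) - 81*t^3 + 189*t^2 + 270*t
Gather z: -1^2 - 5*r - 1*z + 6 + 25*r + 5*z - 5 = 20*r + 4*z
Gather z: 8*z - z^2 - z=-z^2 + 7*z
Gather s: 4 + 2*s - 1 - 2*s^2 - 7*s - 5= -2*s^2 - 5*s - 2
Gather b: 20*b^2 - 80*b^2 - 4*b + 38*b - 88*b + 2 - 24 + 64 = -60*b^2 - 54*b + 42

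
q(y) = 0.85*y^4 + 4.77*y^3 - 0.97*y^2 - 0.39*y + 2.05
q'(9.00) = 3619.86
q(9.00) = 8974.15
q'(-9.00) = -1302.42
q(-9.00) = 2026.51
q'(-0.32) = 1.58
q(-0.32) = 1.93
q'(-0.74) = 7.50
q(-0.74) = 0.13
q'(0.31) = 0.49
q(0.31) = 1.99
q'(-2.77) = 42.52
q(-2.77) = -55.65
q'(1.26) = 26.69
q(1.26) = 11.70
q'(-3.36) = 38.71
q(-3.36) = -80.19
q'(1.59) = 46.37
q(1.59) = 23.58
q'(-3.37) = 38.54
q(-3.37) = -80.58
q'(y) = 3.4*y^3 + 14.31*y^2 - 1.94*y - 0.39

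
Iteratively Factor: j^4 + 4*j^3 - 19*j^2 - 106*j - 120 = (j + 4)*(j^3 - 19*j - 30) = (j - 5)*(j + 4)*(j^2 + 5*j + 6) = (j - 5)*(j + 3)*(j + 4)*(j + 2)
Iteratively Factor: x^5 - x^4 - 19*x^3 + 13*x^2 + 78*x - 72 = (x - 1)*(x^4 - 19*x^2 - 6*x + 72) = (x - 2)*(x - 1)*(x^3 + 2*x^2 - 15*x - 36) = (x - 2)*(x - 1)*(x + 3)*(x^2 - x - 12) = (x - 4)*(x - 2)*(x - 1)*(x + 3)*(x + 3)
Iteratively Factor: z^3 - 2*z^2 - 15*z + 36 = (z - 3)*(z^2 + z - 12) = (z - 3)*(z + 4)*(z - 3)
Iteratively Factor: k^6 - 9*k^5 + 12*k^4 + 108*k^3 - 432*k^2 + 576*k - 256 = (k + 4)*(k^5 - 13*k^4 + 64*k^3 - 148*k^2 + 160*k - 64) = (k - 1)*(k + 4)*(k^4 - 12*k^3 + 52*k^2 - 96*k + 64) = (k - 2)*(k - 1)*(k + 4)*(k^3 - 10*k^2 + 32*k - 32) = (k - 4)*(k - 2)*(k - 1)*(k + 4)*(k^2 - 6*k + 8) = (k - 4)^2*(k - 2)*(k - 1)*(k + 4)*(k - 2)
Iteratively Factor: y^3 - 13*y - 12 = (y + 1)*(y^2 - y - 12) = (y - 4)*(y + 1)*(y + 3)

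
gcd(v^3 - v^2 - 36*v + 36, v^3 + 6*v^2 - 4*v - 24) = v + 6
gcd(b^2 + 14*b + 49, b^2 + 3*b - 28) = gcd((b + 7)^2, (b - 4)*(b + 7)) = b + 7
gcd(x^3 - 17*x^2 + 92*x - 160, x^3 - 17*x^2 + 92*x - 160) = x^3 - 17*x^2 + 92*x - 160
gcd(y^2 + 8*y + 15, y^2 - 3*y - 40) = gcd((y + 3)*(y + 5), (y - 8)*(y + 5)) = y + 5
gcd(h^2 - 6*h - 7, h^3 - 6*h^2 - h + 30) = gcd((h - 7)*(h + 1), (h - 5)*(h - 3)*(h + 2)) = 1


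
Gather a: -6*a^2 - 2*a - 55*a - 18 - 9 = -6*a^2 - 57*a - 27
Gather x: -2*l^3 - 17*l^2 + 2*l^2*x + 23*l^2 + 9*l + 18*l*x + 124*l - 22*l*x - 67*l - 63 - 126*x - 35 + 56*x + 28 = -2*l^3 + 6*l^2 + 66*l + x*(2*l^2 - 4*l - 70) - 70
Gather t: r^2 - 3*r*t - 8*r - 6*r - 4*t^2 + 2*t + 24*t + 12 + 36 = r^2 - 14*r - 4*t^2 + t*(26 - 3*r) + 48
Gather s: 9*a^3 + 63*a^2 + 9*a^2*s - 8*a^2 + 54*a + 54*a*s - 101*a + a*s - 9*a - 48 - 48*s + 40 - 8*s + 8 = 9*a^3 + 55*a^2 - 56*a + s*(9*a^2 + 55*a - 56)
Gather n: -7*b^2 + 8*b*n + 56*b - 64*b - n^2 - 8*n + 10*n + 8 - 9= -7*b^2 - 8*b - n^2 + n*(8*b + 2) - 1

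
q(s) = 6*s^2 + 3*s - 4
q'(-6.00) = -69.00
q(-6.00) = 194.00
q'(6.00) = 75.00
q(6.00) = 230.00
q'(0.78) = 12.36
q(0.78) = 1.99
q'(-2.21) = -23.52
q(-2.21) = 18.67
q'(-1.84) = -19.08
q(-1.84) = 10.79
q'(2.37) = 31.44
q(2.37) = 36.81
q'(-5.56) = -63.72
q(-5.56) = 164.80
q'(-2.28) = -24.36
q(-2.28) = 20.35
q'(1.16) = 16.92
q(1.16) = 7.55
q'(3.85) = 49.20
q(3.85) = 96.48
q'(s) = 12*s + 3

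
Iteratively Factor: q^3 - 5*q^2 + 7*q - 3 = (q - 3)*(q^2 - 2*q + 1) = (q - 3)*(q - 1)*(q - 1)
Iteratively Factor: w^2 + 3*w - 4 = (w - 1)*(w + 4)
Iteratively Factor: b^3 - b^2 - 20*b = (b + 4)*(b^2 - 5*b) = b*(b + 4)*(b - 5)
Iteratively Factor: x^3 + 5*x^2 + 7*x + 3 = (x + 1)*(x^2 + 4*x + 3) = (x + 1)^2*(x + 3)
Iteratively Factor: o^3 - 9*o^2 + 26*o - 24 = (o - 2)*(o^2 - 7*o + 12) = (o - 3)*(o - 2)*(o - 4)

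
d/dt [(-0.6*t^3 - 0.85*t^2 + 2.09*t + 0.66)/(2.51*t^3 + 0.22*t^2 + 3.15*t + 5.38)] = (8.88178419700125e-16*t^5 + 2.0015*t^4 - 14.2718*t^3 - 17.7911*t^2 - 9.4364*t + 9.1652)/(6.3001*t^6 + 1.1044*t^5 + 15.8614*t^4 + 28.3936*t^3 + 12.2897*t^2 + 33.894*t + 28.9444)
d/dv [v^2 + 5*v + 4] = 2*v + 5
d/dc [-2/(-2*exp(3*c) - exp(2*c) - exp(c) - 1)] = (-12*exp(2*c) - 4*exp(c) - 2)*exp(c)/(2*exp(3*c) + exp(2*c) + exp(c) + 1)^2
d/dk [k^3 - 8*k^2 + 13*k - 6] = 3*k^2 - 16*k + 13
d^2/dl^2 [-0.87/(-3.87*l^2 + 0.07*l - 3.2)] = (-26.059806*l^2 + 0.471366*l + 0.87*(7.74*l - 0.07)*(15.48*l - 0.14) - 21.54816)/(3.87*l^2 - 0.07*l + 3.2)^3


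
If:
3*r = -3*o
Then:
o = -r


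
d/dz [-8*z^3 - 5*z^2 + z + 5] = -24*z^2 - 10*z + 1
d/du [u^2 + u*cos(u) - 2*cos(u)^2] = -u*sin(u) + 2*u + 2*sin(2*u) + cos(u)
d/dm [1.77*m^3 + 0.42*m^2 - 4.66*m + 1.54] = 5.31*m^2 + 0.84*m - 4.66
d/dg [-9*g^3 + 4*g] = 4 - 27*g^2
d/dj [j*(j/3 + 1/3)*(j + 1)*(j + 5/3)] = 4*j^3/3 + 11*j^2/3 + 26*j/9 + 5/9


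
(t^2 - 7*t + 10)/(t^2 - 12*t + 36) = (t^2 - 7*t + 10)/(t^2 - 12*t + 36)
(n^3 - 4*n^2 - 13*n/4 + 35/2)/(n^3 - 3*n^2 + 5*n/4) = (2*n^2 - 3*n - 14)/(n*(2*n - 1))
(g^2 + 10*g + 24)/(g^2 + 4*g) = (g + 6)/g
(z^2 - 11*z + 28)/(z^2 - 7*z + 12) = (z - 7)/(z - 3)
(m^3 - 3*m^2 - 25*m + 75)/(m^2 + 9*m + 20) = (m^2 - 8*m + 15)/(m + 4)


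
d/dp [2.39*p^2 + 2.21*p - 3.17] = 4.78*p + 2.21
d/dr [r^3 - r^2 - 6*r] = 3*r^2 - 2*r - 6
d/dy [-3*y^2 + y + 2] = 1 - 6*y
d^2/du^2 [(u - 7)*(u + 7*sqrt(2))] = 2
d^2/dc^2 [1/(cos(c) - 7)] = (sin(c)^2 - 7*cos(c) + 1)/(cos(c) - 7)^3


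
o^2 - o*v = o*(o - v)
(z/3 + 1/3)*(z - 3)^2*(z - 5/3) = z^4/3 - 20*z^3/9 + 34*z^2/9 + 4*z/3 - 5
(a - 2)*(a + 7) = a^2 + 5*a - 14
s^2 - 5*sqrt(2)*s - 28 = (s - 7*sqrt(2))*(s + 2*sqrt(2))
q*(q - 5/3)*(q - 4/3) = q^3 - 3*q^2 + 20*q/9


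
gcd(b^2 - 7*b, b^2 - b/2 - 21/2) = 1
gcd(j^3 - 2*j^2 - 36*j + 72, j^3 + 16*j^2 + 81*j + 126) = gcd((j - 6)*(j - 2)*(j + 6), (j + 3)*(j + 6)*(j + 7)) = j + 6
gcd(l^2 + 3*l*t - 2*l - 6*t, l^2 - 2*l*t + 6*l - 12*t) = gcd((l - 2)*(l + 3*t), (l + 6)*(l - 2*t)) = 1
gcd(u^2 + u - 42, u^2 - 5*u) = 1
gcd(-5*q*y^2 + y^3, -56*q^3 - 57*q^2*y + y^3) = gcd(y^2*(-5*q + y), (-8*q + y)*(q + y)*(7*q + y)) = 1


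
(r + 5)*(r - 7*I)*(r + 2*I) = r^3 + 5*r^2 - 5*I*r^2 + 14*r - 25*I*r + 70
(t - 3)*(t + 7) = t^2 + 4*t - 21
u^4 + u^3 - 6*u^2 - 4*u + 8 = (u - 2)*(u - 1)*(u + 2)^2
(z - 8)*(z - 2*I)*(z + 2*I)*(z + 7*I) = z^4 - 8*z^3 + 7*I*z^3 + 4*z^2 - 56*I*z^2 - 32*z + 28*I*z - 224*I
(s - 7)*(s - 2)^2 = s^3 - 11*s^2 + 32*s - 28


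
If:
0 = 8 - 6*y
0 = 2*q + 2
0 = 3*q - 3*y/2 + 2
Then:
No Solution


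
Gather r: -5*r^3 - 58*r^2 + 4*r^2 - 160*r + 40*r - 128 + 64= -5*r^3 - 54*r^2 - 120*r - 64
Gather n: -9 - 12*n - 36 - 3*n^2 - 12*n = -3*n^2 - 24*n - 45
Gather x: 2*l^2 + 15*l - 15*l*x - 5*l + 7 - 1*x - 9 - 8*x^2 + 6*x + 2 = 2*l^2 + 10*l - 8*x^2 + x*(5 - 15*l)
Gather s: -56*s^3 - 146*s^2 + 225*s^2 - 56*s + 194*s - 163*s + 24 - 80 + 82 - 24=-56*s^3 + 79*s^2 - 25*s + 2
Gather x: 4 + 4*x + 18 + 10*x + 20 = 14*x + 42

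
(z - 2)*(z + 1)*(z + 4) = z^3 + 3*z^2 - 6*z - 8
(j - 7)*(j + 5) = j^2 - 2*j - 35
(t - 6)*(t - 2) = t^2 - 8*t + 12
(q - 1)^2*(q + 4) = q^3 + 2*q^2 - 7*q + 4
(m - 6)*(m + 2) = m^2 - 4*m - 12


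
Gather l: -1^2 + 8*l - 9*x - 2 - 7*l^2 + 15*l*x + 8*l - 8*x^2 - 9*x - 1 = -7*l^2 + l*(15*x + 16) - 8*x^2 - 18*x - 4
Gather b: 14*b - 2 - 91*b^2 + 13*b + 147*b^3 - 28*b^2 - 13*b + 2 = 147*b^3 - 119*b^2 + 14*b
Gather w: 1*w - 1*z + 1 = w - z + 1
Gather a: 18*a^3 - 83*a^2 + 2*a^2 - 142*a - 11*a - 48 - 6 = 18*a^3 - 81*a^2 - 153*a - 54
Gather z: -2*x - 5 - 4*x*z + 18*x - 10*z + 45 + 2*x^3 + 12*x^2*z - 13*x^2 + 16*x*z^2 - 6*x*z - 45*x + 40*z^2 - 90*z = 2*x^3 - 13*x^2 - 29*x + z^2*(16*x + 40) + z*(12*x^2 - 10*x - 100) + 40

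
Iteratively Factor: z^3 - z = (z - 1)*(z^2 + z) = (z - 1)*(z + 1)*(z)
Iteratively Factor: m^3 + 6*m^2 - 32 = (m + 4)*(m^2 + 2*m - 8) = (m + 4)^2*(m - 2)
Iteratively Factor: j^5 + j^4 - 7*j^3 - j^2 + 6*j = (j + 3)*(j^4 - 2*j^3 - j^2 + 2*j) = (j - 1)*(j + 3)*(j^3 - j^2 - 2*j) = (j - 1)*(j + 1)*(j + 3)*(j^2 - 2*j) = j*(j - 1)*(j + 1)*(j + 3)*(j - 2)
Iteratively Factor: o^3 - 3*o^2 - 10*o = (o + 2)*(o^2 - 5*o) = (o - 5)*(o + 2)*(o)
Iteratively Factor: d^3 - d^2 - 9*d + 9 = (d - 1)*(d^2 - 9) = (d - 1)*(d + 3)*(d - 3)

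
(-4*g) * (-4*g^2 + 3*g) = 16*g^3 - 12*g^2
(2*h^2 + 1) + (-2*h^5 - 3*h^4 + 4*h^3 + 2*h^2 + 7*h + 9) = -2*h^5 - 3*h^4 + 4*h^3 + 4*h^2 + 7*h + 10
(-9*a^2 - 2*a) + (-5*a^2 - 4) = -14*a^2 - 2*a - 4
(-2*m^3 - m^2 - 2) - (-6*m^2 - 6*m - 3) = -2*m^3 + 5*m^2 + 6*m + 1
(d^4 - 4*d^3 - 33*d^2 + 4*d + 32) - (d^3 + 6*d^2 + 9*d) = d^4 - 5*d^3 - 39*d^2 - 5*d + 32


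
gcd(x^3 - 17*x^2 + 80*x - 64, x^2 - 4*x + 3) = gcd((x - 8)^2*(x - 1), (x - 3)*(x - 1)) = x - 1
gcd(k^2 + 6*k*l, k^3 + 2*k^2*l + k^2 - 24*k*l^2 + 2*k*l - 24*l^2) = k + 6*l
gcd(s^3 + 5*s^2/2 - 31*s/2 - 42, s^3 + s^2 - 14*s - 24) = s^2 - s - 12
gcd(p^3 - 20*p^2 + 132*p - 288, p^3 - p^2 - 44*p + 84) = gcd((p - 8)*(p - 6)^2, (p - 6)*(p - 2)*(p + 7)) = p - 6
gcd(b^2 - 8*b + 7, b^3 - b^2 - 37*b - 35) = b - 7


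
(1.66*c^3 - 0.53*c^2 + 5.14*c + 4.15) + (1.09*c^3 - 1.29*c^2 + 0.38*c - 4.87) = 2.75*c^3 - 1.82*c^2 + 5.52*c - 0.72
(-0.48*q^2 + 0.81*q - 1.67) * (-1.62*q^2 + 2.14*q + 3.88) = 0.7776*q^4 - 2.3394*q^3 + 2.5764*q^2 - 0.431*q - 6.4796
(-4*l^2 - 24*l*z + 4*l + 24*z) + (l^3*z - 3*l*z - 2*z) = l^3*z - 4*l^2 - 27*l*z + 4*l + 22*z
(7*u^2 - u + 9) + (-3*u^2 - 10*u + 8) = 4*u^2 - 11*u + 17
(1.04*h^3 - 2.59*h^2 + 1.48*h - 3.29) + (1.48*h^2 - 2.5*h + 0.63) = 1.04*h^3 - 1.11*h^2 - 1.02*h - 2.66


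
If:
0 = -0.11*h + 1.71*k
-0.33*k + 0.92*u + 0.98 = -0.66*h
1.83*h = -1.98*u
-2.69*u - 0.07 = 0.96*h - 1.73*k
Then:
No Solution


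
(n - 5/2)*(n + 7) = n^2 + 9*n/2 - 35/2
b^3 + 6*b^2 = b^2*(b + 6)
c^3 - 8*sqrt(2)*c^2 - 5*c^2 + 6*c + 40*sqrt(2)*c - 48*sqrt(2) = (c - 3)*(c - 2)*(c - 8*sqrt(2))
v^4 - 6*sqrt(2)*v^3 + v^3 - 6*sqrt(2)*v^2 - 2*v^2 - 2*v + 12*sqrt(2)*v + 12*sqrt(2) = (v + 1)*(v - 6*sqrt(2))*(v - sqrt(2))*(v + sqrt(2))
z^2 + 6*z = z*(z + 6)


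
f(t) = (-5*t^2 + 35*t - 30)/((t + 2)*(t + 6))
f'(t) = (35 - 10*t)/((t + 2)*(t + 6)) - (-5*t^2 + 35*t - 30)/((t + 2)*(t + 6)^2) - (-5*t^2 + 35*t - 30)/((t + 2)^2*(t + 6)) = 15*(-5*t^2 - 4*t + 44)/(t^4 + 16*t^3 + 88*t^2 + 192*t + 144)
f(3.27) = 0.63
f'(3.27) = -0.14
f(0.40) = -1.09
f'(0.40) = 2.64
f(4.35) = 0.42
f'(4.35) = -0.24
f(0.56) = -0.71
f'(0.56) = 2.14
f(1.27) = 0.27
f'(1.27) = 0.82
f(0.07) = -2.19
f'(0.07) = 4.15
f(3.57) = 0.59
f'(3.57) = -0.18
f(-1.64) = -64.25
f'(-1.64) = 225.96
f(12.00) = -1.31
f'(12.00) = -0.17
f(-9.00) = -35.71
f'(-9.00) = -11.05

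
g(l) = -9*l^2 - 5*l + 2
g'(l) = -18*l - 5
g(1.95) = -41.97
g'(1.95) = -40.10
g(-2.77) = -53.21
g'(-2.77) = 44.86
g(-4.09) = -128.10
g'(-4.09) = 68.62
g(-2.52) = -42.55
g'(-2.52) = 40.36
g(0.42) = -1.69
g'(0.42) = -12.56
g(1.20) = -16.96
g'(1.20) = -26.60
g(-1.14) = -4.00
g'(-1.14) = 15.52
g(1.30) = -19.71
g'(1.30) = -28.40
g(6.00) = -352.00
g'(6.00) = -113.00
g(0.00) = 2.00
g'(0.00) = -5.00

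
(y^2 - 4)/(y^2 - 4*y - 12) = (y - 2)/(y - 6)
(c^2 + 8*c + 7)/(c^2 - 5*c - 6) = (c + 7)/(c - 6)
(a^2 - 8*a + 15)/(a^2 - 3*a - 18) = (-a^2 + 8*a - 15)/(-a^2 + 3*a + 18)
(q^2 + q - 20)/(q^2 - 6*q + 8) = (q + 5)/(q - 2)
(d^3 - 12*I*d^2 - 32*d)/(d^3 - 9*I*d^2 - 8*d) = (d - 4*I)/(d - I)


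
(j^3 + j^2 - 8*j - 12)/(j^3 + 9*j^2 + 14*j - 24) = (j^3 + j^2 - 8*j - 12)/(j^3 + 9*j^2 + 14*j - 24)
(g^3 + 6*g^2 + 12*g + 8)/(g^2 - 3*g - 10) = (g^2 + 4*g + 4)/(g - 5)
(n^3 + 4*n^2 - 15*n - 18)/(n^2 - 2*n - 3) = n + 6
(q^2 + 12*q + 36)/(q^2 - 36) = (q + 6)/(q - 6)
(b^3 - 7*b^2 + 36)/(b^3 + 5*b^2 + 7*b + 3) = (b^3 - 7*b^2 + 36)/(b^3 + 5*b^2 + 7*b + 3)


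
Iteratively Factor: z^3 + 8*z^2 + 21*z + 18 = (z + 3)*(z^2 + 5*z + 6) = (z + 3)^2*(z + 2)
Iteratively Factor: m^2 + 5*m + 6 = (m + 3)*(m + 2)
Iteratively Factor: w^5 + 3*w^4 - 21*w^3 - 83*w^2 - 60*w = (w + 1)*(w^4 + 2*w^3 - 23*w^2 - 60*w) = (w + 1)*(w + 3)*(w^3 - w^2 - 20*w) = (w + 1)*(w + 3)*(w + 4)*(w^2 - 5*w) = (w - 5)*(w + 1)*(w + 3)*(w + 4)*(w)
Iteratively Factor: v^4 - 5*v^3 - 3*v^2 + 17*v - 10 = (v + 2)*(v^3 - 7*v^2 + 11*v - 5) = (v - 5)*(v + 2)*(v^2 - 2*v + 1) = (v - 5)*(v - 1)*(v + 2)*(v - 1)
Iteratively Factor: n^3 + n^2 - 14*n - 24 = (n + 3)*(n^2 - 2*n - 8) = (n - 4)*(n + 3)*(n + 2)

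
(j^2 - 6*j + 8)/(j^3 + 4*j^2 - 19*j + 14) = (j - 4)/(j^2 + 6*j - 7)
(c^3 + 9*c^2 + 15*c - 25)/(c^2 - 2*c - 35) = (c^2 + 4*c - 5)/(c - 7)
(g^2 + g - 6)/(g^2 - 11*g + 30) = (g^2 + g - 6)/(g^2 - 11*g + 30)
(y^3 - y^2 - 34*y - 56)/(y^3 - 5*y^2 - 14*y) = (y + 4)/y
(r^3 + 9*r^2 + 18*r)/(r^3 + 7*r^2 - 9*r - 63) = r*(r + 6)/(r^2 + 4*r - 21)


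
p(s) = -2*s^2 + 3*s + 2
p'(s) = 3 - 4*s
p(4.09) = -19.19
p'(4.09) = -13.36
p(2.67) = -4.25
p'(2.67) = -7.68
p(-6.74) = -109.08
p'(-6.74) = 29.96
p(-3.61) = -34.89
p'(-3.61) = 17.44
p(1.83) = 0.79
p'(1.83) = -4.32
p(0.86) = 3.10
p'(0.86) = -0.44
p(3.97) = -17.61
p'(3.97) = -12.88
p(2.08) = -0.41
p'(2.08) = -5.32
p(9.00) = -133.00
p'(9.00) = -33.00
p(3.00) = -7.00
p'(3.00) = -9.00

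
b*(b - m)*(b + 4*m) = b^3 + 3*b^2*m - 4*b*m^2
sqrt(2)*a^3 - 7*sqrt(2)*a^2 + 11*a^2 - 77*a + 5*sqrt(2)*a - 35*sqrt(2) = (a - 7)*(a + 5*sqrt(2))*(sqrt(2)*a + 1)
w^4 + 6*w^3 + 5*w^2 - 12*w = w*(w - 1)*(w + 3)*(w + 4)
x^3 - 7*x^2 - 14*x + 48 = (x - 8)*(x - 2)*(x + 3)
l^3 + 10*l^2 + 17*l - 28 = (l - 1)*(l + 4)*(l + 7)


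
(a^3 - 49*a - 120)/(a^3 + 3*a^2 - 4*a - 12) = (a^2 - 3*a - 40)/(a^2 - 4)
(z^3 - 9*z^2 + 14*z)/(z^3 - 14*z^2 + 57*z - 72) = z*(z^2 - 9*z + 14)/(z^3 - 14*z^2 + 57*z - 72)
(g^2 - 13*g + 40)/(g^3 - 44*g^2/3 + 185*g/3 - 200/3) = 3/(3*g - 5)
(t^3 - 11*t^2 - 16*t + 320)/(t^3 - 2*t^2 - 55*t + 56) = (t^2 - 3*t - 40)/(t^2 + 6*t - 7)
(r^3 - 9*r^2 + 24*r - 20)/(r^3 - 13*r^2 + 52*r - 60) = (r - 2)/(r - 6)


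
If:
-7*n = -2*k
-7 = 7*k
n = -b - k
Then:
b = 9/7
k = -1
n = -2/7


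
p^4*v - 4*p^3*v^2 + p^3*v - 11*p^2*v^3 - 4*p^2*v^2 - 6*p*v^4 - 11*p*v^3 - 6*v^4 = (p - 6*v)*(p + v)^2*(p*v + v)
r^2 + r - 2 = (r - 1)*(r + 2)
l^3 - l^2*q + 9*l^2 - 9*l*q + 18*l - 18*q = (l + 3)*(l + 6)*(l - q)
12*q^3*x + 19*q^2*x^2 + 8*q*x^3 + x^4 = x*(q + x)*(3*q + x)*(4*q + x)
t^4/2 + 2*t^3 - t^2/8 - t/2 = t*(t/2 + 1/4)*(t - 1/2)*(t + 4)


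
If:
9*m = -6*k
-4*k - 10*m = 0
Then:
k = 0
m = 0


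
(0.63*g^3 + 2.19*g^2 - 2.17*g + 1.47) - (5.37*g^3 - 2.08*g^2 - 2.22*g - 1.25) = -4.74*g^3 + 4.27*g^2 + 0.0500000000000003*g + 2.72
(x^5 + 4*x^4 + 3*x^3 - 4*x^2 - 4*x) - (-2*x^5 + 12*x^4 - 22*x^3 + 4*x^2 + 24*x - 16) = 3*x^5 - 8*x^4 + 25*x^3 - 8*x^2 - 28*x + 16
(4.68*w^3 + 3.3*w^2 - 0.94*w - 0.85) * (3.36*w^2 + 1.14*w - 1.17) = 15.7248*w^5 + 16.4232*w^4 - 4.872*w^3 - 7.7886*w^2 + 0.1308*w + 0.9945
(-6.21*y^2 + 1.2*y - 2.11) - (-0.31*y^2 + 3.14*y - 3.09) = -5.9*y^2 - 1.94*y + 0.98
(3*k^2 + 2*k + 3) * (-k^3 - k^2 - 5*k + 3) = -3*k^5 - 5*k^4 - 20*k^3 - 4*k^2 - 9*k + 9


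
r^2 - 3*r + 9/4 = (r - 3/2)^2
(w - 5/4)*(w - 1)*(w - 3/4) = w^3 - 3*w^2 + 47*w/16 - 15/16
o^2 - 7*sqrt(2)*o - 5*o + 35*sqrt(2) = (o - 5)*(o - 7*sqrt(2))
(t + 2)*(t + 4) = t^2 + 6*t + 8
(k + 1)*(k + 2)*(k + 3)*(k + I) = k^4 + 6*k^3 + I*k^3 + 11*k^2 + 6*I*k^2 + 6*k + 11*I*k + 6*I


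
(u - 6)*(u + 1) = u^2 - 5*u - 6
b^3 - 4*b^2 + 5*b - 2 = (b - 2)*(b - 1)^2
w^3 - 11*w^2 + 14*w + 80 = (w - 8)*(w - 5)*(w + 2)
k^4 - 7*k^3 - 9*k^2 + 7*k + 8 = (k - 8)*(k - 1)*(k + 1)^2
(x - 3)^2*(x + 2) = x^3 - 4*x^2 - 3*x + 18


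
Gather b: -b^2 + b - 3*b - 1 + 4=-b^2 - 2*b + 3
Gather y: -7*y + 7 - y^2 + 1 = -y^2 - 7*y + 8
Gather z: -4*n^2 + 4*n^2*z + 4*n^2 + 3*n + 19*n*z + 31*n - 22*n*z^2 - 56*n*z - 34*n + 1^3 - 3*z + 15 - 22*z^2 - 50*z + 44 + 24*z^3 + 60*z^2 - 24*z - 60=24*z^3 + z^2*(38 - 22*n) + z*(4*n^2 - 37*n - 77)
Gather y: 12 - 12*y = 12 - 12*y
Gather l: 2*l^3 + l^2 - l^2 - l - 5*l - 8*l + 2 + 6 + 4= 2*l^3 - 14*l + 12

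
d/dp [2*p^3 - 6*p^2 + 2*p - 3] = 6*p^2 - 12*p + 2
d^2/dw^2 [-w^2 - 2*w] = -2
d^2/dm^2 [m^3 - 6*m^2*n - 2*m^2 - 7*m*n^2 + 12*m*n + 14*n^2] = 6*m - 12*n - 4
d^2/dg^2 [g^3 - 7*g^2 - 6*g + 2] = 6*g - 14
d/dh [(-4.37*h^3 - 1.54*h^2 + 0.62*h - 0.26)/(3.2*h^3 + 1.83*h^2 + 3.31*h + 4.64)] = (7.105427357601e-15*h^5 - 3.0691*h^4 - 32.8974*h^3 - 64.5664*h^2 - 13.3396*h + 3.7374)/(10.24*h^6 + 11.712*h^5 + 24.5329*h^4 + 41.8106*h^3 + 27.9385*h^2 + 30.7168*h + 21.5296)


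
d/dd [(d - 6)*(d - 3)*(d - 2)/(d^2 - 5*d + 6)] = 1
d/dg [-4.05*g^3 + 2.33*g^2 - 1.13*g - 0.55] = -12.15*g^2 + 4.66*g - 1.13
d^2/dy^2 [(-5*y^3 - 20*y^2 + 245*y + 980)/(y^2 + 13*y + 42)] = -260/(y^3 + 18*y^2 + 108*y + 216)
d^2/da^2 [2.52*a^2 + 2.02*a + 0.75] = 5.04000000000000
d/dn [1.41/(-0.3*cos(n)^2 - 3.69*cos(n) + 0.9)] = -(0.846*cos(n) + 5.2029)*sin(n)/(0.3*cos(n)^2 + 3.69*cos(n) - 0.9)^2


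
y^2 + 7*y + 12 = (y + 3)*(y + 4)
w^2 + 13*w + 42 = (w + 6)*(w + 7)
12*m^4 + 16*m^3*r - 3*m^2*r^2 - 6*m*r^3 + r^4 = (-6*m + r)*(-2*m + r)*(m + r)^2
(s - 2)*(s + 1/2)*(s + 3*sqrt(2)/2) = s^3 - 3*s^2/2 + 3*sqrt(2)*s^2/2 - 9*sqrt(2)*s/4 - s - 3*sqrt(2)/2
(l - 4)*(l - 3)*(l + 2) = l^3 - 5*l^2 - 2*l + 24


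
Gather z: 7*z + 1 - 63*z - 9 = -56*z - 8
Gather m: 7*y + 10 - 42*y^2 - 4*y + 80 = -42*y^2 + 3*y + 90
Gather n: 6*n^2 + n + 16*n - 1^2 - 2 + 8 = 6*n^2 + 17*n + 5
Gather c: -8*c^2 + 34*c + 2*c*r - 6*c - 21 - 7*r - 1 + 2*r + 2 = -8*c^2 + c*(2*r + 28) - 5*r - 20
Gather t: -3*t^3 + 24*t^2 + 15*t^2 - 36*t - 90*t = -3*t^3 + 39*t^2 - 126*t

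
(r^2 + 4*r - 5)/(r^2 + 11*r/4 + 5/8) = 8*(r^2 + 4*r - 5)/(8*r^2 + 22*r + 5)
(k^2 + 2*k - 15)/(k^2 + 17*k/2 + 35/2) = 2*(k - 3)/(2*k + 7)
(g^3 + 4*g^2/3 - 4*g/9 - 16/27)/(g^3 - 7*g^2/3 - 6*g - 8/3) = (9*g^2 + 6*g - 8)/(9*(g^2 - 3*g - 4))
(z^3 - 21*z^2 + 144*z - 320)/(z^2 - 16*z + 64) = z - 5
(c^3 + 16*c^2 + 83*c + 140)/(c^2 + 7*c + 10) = (c^2 + 11*c + 28)/(c + 2)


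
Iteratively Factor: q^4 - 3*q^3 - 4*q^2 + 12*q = (q + 2)*(q^3 - 5*q^2 + 6*q) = (q - 3)*(q + 2)*(q^2 - 2*q) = (q - 3)*(q - 2)*(q + 2)*(q)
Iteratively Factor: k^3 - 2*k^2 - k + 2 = (k + 1)*(k^2 - 3*k + 2) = (k - 1)*(k + 1)*(k - 2)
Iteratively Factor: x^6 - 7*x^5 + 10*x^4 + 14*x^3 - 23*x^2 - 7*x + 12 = (x + 1)*(x^5 - 8*x^4 + 18*x^3 - 4*x^2 - 19*x + 12) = (x - 1)*(x + 1)*(x^4 - 7*x^3 + 11*x^2 + 7*x - 12) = (x - 4)*(x - 1)*(x + 1)*(x^3 - 3*x^2 - x + 3) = (x - 4)*(x - 1)*(x + 1)^2*(x^2 - 4*x + 3) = (x - 4)*(x - 1)^2*(x + 1)^2*(x - 3)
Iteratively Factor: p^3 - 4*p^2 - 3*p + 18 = (p + 2)*(p^2 - 6*p + 9) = (p - 3)*(p + 2)*(p - 3)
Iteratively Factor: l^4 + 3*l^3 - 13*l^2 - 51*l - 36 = (l + 3)*(l^3 - 13*l - 12) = (l - 4)*(l + 3)*(l^2 + 4*l + 3) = (l - 4)*(l + 3)^2*(l + 1)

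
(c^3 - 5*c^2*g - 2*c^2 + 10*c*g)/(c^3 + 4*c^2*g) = (c^2 - 5*c*g - 2*c + 10*g)/(c*(c + 4*g))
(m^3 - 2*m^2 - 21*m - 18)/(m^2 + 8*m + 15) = (m^2 - 5*m - 6)/(m + 5)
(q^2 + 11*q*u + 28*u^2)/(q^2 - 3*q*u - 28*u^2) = (q + 7*u)/(q - 7*u)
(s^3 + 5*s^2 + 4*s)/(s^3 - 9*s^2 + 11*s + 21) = s*(s + 4)/(s^2 - 10*s + 21)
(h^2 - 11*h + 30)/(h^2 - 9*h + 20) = (h - 6)/(h - 4)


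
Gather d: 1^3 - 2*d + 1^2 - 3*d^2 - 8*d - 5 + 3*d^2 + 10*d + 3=0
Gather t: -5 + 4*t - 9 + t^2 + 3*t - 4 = t^2 + 7*t - 18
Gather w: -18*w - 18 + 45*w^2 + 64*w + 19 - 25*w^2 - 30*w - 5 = 20*w^2 + 16*w - 4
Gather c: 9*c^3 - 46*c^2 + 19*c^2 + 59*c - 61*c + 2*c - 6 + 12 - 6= 9*c^3 - 27*c^2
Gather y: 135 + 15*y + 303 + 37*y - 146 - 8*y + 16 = 44*y + 308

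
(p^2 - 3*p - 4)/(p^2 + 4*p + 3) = (p - 4)/(p + 3)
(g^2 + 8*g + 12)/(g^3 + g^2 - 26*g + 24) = (g + 2)/(g^2 - 5*g + 4)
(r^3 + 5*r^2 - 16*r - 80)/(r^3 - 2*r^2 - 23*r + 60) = (r + 4)/(r - 3)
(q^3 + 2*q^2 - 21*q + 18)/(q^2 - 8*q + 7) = (q^2 + 3*q - 18)/(q - 7)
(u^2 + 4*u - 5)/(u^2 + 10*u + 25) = (u - 1)/(u + 5)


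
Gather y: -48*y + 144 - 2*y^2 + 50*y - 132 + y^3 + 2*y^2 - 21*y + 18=y^3 - 19*y + 30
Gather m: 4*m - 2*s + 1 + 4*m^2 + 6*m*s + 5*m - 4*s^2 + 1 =4*m^2 + m*(6*s + 9) - 4*s^2 - 2*s + 2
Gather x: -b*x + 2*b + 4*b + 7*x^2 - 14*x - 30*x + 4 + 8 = 6*b + 7*x^2 + x*(-b - 44) + 12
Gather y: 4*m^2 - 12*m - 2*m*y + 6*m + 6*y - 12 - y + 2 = 4*m^2 - 6*m + y*(5 - 2*m) - 10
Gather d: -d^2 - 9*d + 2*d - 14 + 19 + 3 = -d^2 - 7*d + 8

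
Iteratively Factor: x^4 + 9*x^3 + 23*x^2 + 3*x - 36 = (x + 4)*(x^3 + 5*x^2 + 3*x - 9) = (x + 3)*(x + 4)*(x^2 + 2*x - 3) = (x + 3)^2*(x + 4)*(x - 1)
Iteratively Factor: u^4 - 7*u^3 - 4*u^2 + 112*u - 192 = (u - 4)*(u^3 - 3*u^2 - 16*u + 48) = (u - 4)^2*(u^2 + u - 12) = (u - 4)^2*(u + 4)*(u - 3)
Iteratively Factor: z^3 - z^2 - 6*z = (z)*(z^2 - z - 6) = z*(z - 3)*(z + 2)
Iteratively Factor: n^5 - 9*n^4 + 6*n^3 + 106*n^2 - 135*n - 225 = (n - 3)*(n^4 - 6*n^3 - 12*n^2 + 70*n + 75) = (n - 3)*(n + 1)*(n^3 - 7*n^2 - 5*n + 75) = (n - 5)*(n - 3)*(n + 1)*(n^2 - 2*n - 15) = (n - 5)^2*(n - 3)*(n + 1)*(n + 3)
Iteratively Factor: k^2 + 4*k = (k + 4)*(k)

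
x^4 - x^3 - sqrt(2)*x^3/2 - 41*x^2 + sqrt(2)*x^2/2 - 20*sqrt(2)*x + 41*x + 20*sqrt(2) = (x - 1)*(x - 5*sqrt(2))*(x + sqrt(2)/2)*(x + 4*sqrt(2))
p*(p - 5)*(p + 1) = p^3 - 4*p^2 - 5*p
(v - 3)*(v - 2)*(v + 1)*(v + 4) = v^4 - 15*v^2 + 10*v + 24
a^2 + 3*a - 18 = (a - 3)*(a + 6)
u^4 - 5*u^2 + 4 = (u - 2)*(u - 1)*(u + 1)*(u + 2)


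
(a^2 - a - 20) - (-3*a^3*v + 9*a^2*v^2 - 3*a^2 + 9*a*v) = 3*a^3*v - 9*a^2*v^2 + 4*a^2 - 9*a*v - a - 20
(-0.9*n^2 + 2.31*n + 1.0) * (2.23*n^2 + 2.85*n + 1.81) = -2.007*n^4 + 2.5863*n^3 + 7.1845*n^2 + 7.0311*n + 1.81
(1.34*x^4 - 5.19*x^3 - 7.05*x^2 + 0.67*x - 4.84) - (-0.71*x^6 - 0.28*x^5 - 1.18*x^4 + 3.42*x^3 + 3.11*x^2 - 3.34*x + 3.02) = 0.71*x^6 + 0.28*x^5 + 2.52*x^4 - 8.61*x^3 - 10.16*x^2 + 4.01*x - 7.86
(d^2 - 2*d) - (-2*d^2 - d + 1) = 3*d^2 - d - 1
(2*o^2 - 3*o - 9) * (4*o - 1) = 8*o^3 - 14*o^2 - 33*o + 9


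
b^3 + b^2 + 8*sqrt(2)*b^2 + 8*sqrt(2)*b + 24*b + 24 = (b + 1)*(b + 2*sqrt(2))*(b + 6*sqrt(2))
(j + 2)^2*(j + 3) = j^3 + 7*j^2 + 16*j + 12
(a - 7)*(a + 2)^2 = a^3 - 3*a^2 - 24*a - 28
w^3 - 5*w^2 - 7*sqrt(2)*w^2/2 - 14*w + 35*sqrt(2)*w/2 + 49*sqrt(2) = (w - 7)*(w + 2)*(w - 7*sqrt(2)/2)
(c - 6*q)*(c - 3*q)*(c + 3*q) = c^3 - 6*c^2*q - 9*c*q^2 + 54*q^3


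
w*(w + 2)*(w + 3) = w^3 + 5*w^2 + 6*w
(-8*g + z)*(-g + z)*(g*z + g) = 8*g^3*z + 8*g^3 - 9*g^2*z^2 - 9*g^2*z + g*z^3 + g*z^2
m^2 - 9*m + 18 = (m - 6)*(m - 3)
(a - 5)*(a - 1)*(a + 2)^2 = a^4 - 2*a^3 - 15*a^2 - 4*a + 20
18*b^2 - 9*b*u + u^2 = (-6*b + u)*(-3*b + u)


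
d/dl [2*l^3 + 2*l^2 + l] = 6*l^2 + 4*l + 1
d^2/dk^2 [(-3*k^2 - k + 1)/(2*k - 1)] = -2/(8*k^3 - 12*k^2 + 6*k - 1)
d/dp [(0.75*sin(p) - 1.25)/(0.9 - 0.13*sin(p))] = 0.5125*cos(p)/(0.13*sin(p) - 0.9)^2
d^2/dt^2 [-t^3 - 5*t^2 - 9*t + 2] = -6*t - 10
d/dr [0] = 0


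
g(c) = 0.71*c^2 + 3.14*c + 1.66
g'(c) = 1.42*c + 3.14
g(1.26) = 6.74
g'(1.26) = 4.93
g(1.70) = 9.05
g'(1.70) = 5.55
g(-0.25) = 0.92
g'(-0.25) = 2.78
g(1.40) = 7.45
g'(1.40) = 5.13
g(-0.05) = 1.50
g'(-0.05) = 3.07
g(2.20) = 12.00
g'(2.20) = 6.26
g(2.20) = 12.00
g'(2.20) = 6.26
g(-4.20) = 1.00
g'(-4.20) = -2.82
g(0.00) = 1.66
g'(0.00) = 3.14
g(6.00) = 46.06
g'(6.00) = 11.66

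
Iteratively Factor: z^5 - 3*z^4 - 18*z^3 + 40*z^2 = (z - 2)*(z^4 - z^3 - 20*z^2) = z*(z - 2)*(z^3 - z^2 - 20*z) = z*(z - 2)*(z + 4)*(z^2 - 5*z) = z*(z - 5)*(z - 2)*(z + 4)*(z)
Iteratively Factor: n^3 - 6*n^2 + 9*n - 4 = (n - 1)*(n^2 - 5*n + 4) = (n - 1)^2*(n - 4)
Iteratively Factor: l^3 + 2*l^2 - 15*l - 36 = (l + 3)*(l^2 - l - 12) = (l + 3)^2*(l - 4)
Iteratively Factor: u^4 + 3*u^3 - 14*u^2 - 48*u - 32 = (u + 1)*(u^3 + 2*u^2 - 16*u - 32) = (u - 4)*(u + 1)*(u^2 + 6*u + 8) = (u - 4)*(u + 1)*(u + 2)*(u + 4)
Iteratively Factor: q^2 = (q)*(q)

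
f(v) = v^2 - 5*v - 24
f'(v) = 2*v - 5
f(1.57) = -29.39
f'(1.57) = -1.86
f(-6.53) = 51.29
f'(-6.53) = -18.06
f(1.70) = -29.61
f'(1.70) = -1.60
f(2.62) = -30.24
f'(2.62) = 0.24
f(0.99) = -27.97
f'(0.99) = -3.02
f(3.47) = -29.31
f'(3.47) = 1.94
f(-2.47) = -5.55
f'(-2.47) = -9.94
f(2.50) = -30.25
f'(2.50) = 0.00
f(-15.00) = 276.00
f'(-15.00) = -35.00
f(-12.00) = 180.00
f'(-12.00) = -29.00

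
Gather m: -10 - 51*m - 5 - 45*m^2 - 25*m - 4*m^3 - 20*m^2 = -4*m^3 - 65*m^2 - 76*m - 15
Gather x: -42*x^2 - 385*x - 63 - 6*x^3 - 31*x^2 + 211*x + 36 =-6*x^3 - 73*x^2 - 174*x - 27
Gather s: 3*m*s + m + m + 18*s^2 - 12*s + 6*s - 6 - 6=2*m + 18*s^2 + s*(3*m - 6) - 12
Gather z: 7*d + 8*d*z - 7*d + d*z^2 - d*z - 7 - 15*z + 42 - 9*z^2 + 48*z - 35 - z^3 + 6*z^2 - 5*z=-z^3 + z^2*(d - 3) + z*(7*d + 28)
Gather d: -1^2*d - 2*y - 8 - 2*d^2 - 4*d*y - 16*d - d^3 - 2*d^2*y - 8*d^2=-d^3 + d^2*(-2*y - 10) + d*(-4*y - 17) - 2*y - 8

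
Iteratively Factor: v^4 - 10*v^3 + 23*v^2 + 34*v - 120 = (v - 5)*(v^3 - 5*v^2 - 2*v + 24) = (v - 5)*(v - 4)*(v^2 - v - 6) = (v - 5)*(v - 4)*(v + 2)*(v - 3)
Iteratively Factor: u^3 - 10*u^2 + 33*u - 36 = (u - 3)*(u^2 - 7*u + 12) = (u - 3)^2*(u - 4)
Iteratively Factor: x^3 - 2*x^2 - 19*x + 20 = (x + 4)*(x^2 - 6*x + 5) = (x - 1)*(x + 4)*(x - 5)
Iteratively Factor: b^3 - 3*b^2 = (b)*(b^2 - 3*b) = b^2*(b - 3)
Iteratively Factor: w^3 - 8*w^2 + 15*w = (w - 3)*(w^2 - 5*w) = w*(w - 3)*(w - 5)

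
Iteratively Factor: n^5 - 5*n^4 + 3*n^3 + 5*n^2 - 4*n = (n - 1)*(n^4 - 4*n^3 - n^2 + 4*n) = (n - 1)^2*(n^3 - 3*n^2 - 4*n) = (n - 4)*(n - 1)^2*(n^2 + n) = n*(n - 4)*(n - 1)^2*(n + 1)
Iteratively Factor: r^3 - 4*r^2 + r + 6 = (r + 1)*(r^2 - 5*r + 6) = (r - 2)*(r + 1)*(r - 3)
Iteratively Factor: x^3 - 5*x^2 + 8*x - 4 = (x - 2)*(x^2 - 3*x + 2) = (x - 2)^2*(x - 1)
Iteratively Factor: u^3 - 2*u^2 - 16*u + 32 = (u + 4)*(u^2 - 6*u + 8) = (u - 2)*(u + 4)*(u - 4)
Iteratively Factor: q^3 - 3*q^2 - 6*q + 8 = (q - 4)*(q^2 + q - 2) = (q - 4)*(q - 1)*(q + 2)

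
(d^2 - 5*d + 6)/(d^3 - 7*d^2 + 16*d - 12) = 1/(d - 2)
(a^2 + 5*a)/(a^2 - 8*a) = (a + 5)/(a - 8)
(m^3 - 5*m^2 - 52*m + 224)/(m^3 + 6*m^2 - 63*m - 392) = (m - 4)/(m + 7)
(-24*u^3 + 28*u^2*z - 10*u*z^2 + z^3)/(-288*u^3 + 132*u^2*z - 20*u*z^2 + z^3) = (4*u^2 - 4*u*z + z^2)/(48*u^2 - 14*u*z + z^2)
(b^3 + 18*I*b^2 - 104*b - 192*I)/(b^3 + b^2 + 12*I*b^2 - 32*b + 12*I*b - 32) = (b + 6*I)/(b + 1)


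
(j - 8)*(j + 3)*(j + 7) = j^3 + 2*j^2 - 59*j - 168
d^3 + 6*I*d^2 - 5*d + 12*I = (d - I)*(d + 3*I)*(d + 4*I)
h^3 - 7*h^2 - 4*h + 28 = (h - 7)*(h - 2)*(h + 2)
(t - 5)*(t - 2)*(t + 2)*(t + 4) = t^4 - t^3 - 24*t^2 + 4*t + 80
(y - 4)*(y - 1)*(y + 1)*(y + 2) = y^4 - 2*y^3 - 9*y^2 + 2*y + 8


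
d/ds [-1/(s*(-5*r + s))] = (-5*r + 2*s)/(s^2*(5*r - s)^2)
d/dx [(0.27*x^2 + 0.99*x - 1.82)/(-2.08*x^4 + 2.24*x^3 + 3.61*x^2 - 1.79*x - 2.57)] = (1.1232*x^5 + 5.5728*x^4 - 19.5776*x^3 + 8.1732*x^2 + 11.7526*x - 5.8021)/(4.3264*x^8 - 9.3184*x^7 - 10.0*x^6 + 23.6192*x^5 + 15.7041*x^4 - 24.4374*x^3 - 15.3513*x^2 + 9.2006*x + 6.6049)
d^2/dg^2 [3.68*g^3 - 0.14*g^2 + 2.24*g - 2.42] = 22.08*g - 0.28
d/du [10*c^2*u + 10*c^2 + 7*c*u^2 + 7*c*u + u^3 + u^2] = 10*c^2 + 14*c*u + 7*c + 3*u^2 + 2*u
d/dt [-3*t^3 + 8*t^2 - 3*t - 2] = -9*t^2 + 16*t - 3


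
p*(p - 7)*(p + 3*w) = p^3 + 3*p^2*w - 7*p^2 - 21*p*w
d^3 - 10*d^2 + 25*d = d*(d - 5)^2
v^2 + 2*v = v*(v + 2)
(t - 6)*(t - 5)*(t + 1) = t^3 - 10*t^2 + 19*t + 30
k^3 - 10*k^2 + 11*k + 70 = (k - 7)*(k - 5)*(k + 2)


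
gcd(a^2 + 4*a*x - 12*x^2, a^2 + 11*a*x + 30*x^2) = a + 6*x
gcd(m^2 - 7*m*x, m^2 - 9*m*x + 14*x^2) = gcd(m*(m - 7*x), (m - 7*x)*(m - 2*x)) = -m + 7*x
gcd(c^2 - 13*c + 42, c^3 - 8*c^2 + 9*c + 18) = c - 6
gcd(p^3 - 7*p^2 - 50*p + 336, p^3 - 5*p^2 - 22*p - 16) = p - 8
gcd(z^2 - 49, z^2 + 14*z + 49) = z + 7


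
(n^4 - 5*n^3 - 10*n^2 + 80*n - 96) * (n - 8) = n^5 - 13*n^4 + 30*n^3 + 160*n^2 - 736*n + 768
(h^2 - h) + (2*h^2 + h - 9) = 3*h^2 - 9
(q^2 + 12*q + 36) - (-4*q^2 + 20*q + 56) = 5*q^2 - 8*q - 20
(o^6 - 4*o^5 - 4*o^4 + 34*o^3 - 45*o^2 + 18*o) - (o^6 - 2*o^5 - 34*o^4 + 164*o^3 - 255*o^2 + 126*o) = -2*o^5 + 30*o^4 - 130*o^3 + 210*o^2 - 108*o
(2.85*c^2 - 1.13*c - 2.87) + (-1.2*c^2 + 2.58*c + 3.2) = 1.65*c^2 + 1.45*c + 0.33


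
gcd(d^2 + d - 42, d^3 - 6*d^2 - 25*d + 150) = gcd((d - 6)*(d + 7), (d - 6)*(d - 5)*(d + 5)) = d - 6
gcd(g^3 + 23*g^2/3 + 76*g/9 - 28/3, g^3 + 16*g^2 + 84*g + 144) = g + 6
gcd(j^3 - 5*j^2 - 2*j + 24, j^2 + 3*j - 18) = j - 3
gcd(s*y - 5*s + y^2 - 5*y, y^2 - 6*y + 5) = y - 5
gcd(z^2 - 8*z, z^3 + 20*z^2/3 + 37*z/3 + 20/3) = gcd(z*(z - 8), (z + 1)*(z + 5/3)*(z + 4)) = 1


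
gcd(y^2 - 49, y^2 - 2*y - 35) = y - 7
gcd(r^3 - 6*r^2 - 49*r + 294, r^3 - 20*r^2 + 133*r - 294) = r^2 - 13*r + 42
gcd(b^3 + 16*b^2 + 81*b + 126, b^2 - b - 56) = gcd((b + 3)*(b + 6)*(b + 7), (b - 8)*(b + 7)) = b + 7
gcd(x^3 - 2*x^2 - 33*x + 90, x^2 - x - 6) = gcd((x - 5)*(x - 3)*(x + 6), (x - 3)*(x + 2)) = x - 3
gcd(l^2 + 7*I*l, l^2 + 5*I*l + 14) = l + 7*I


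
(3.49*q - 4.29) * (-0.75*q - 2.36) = -2.6175*q^2 - 5.0189*q + 10.1244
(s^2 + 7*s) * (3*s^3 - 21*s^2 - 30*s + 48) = 3*s^5 - 177*s^3 - 162*s^2 + 336*s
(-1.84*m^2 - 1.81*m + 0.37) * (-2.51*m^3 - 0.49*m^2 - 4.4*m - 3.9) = 4.6184*m^5 + 5.4447*m^4 + 8.0542*m^3 + 14.9587*m^2 + 5.431*m - 1.443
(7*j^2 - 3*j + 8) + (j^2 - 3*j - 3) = 8*j^2 - 6*j + 5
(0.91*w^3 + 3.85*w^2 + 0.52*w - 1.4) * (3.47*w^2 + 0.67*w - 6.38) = 3.1577*w^5 + 13.9692*w^4 - 1.4219*w^3 - 29.0726*w^2 - 4.2556*w + 8.932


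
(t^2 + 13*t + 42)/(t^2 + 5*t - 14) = (t + 6)/(t - 2)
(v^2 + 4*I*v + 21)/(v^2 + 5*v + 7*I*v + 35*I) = (v - 3*I)/(v + 5)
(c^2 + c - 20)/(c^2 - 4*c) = (c + 5)/c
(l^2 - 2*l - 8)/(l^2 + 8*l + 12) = (l - 4)/(l + 6)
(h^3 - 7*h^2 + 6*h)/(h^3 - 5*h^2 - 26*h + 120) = h*(h - 1)/(h^2 + h - 20)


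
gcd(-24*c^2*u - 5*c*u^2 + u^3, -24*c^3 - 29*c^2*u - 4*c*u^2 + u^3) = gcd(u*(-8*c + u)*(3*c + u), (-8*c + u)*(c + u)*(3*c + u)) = -24*c^2 - 5*c*u + u^2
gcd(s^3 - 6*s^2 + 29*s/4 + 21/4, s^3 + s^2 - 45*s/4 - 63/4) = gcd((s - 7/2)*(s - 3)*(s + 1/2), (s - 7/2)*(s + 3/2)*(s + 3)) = s - 7/2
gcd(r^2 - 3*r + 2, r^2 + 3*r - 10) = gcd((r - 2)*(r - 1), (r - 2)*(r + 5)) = r - 2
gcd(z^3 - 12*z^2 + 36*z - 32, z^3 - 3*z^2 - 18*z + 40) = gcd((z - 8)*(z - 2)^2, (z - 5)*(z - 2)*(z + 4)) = z - 2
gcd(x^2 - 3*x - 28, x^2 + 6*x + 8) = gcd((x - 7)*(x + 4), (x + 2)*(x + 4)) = x + 4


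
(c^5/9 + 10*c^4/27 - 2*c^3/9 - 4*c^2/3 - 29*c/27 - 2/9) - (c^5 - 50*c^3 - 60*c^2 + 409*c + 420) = -8*c^5/9 + 10*c^4/27 + 448*c^3/9 + 176*c^2/3 - 11072*c/27 - 3782/9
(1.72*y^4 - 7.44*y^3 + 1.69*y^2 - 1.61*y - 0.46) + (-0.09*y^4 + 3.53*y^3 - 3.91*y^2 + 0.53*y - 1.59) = 1.63*y^4 - 3.91*y^3 - 2.22*y^2 - 1.08*y - 2.05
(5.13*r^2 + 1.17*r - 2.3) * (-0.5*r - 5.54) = -2.565*r^3 - 29.0052*r^2 - 5.3318*r + 12.742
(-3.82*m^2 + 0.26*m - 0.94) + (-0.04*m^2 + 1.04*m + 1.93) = -3.86*m^2 + 1.3*m + 0.99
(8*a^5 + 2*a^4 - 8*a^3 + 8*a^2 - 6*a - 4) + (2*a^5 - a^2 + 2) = 10*a^5 + 2*a^4 - 8*a^3 + 7*a^2 - 6*a - 2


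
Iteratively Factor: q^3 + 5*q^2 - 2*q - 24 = (q + 4)*(q^2 + q - 6) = (q - 2)*(q + 4)*(q + 3)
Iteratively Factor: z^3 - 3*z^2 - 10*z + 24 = (z - 2)*(z^2 - z - 12) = (z - 2)*(z + 3)*(z - 4)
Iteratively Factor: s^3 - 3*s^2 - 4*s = (s - 4)*(s^2 + s) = s*(s - 4)*(s + 1)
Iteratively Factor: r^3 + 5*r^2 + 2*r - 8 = (r + 4)*(r^2 + r - 2) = (r + 2)*(r + 4)*(r - 1)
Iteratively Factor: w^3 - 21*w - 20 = (w - 5)*(w^2 + 5*w + 4) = (w - 5)*(w + 1)*(w + 4)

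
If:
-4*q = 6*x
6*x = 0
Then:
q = 0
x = 0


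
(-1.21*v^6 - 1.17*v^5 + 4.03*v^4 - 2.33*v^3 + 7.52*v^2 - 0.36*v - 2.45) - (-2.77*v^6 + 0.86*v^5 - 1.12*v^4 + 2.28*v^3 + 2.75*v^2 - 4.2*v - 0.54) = 1.56*v^6 - 2.03*v^5 + 5.15*v^4 - 4.61*v^3 + 4.77*v^2 + 3.84*v - 1.91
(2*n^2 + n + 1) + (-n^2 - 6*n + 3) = n^2 - 5*n + 4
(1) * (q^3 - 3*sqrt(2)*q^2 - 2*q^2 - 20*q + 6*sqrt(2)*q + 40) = q^3 - 3*sqrt(2)*q^2 - 2*q^2 - 20*q + 6*sqrt(2)*q + 40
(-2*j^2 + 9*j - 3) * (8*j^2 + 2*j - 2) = -16*j^4 + 68*j^3 - 2*j^2 - 24*j + 6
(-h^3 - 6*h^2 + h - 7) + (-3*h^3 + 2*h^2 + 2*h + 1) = -4*h^3 - 4*h^2 + 3*h - 6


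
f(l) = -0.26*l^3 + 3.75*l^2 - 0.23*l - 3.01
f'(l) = -0.78*l^2 + 7.5*l - 0.23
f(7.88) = 100.81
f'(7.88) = 10.44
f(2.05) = 10.04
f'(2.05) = 11.87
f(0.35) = -2.64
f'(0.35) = 2.30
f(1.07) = 0.72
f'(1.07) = 6.90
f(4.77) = 53.00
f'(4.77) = 17.80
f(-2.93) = 36.40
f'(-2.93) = -28.90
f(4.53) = 48.73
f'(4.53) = 17.74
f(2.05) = 10.04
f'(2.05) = 11.87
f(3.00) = 23.03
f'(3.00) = 15.25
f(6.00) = 74.45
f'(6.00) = 16.69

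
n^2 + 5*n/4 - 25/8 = (n - 5/4)*(n + 5/2)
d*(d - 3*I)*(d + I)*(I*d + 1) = I*d^4 + 3*d^3 + I*d^2 + 3*d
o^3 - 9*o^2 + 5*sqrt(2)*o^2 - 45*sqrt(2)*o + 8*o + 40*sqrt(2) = (o - 8)*(o - 1)*(o + 5*sqrt(2))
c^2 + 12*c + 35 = (c + 5)*(c + 7)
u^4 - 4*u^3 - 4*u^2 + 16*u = u*(u - 4)*(u - 2)*(u + 2)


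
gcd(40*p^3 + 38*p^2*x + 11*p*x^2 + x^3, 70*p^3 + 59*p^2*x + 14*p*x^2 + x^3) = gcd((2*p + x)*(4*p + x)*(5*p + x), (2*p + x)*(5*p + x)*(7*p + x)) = 10*p^2 + 7*p*x + x^2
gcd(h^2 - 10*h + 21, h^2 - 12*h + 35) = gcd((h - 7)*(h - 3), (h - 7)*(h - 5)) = h - 7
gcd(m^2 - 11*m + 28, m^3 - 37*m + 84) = m - 4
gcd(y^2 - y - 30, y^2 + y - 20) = y + 5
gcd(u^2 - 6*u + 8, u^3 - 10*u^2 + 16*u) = u - 2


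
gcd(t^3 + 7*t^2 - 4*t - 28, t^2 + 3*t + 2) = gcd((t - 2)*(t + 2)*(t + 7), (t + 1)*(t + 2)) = t + 2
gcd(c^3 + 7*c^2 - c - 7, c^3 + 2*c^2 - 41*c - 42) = c^2 + 8*c + 7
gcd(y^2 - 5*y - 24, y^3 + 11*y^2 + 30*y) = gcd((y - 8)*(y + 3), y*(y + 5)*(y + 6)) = 1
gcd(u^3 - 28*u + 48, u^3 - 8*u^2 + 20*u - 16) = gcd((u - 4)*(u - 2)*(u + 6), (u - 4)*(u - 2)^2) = u^2 - 6*u + 8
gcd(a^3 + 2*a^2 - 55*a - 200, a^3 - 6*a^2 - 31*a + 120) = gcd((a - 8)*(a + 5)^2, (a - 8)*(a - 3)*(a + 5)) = a^2 - 3*a - 40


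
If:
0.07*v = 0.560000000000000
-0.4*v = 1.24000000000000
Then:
No Solution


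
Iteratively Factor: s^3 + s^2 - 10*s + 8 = (s - 1)*(s^2 + 2*s - 8) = (s - 1)*(s + 4)*(s - 2)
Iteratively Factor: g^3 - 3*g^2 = (g)*(g^2 - 3*g) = g^2*(g - 3)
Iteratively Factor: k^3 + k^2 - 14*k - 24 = (k + 3)*(k^2 - 2*k - 8) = (k - 4)*(k + 3)*(k + 2)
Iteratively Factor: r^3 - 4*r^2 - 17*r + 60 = (r - 3)*(r^2 - r - 20) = (r - 3)*(r + 4)*(r - 5)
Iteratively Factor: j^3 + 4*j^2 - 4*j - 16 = (j + 4)*(j^2 - 4) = (j + 2)*(j + 4)*(j - 2)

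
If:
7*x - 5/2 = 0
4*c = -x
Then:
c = -5/56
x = 5/14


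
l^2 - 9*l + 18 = (l - 6)*(l - 3)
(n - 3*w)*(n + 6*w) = n^2 + 3*n*w - 18*w^2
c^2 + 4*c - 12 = (c - 2)*(c + 6)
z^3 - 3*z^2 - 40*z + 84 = (z - 7)*(z - 2)*(z + 6)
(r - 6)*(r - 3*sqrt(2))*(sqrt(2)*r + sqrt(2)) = sqrt(2)*r^3 - 5*sqrt(2)*r^2 - 6*r^2 - 6*sqrt(2)*r + 30*r + 36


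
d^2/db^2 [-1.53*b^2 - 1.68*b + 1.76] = -3.06000000000000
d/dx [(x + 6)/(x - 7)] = -13/(x - 7)^2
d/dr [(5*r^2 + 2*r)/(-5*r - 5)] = (-r^2 - 2*r - 2/5)/(r^2 + 2*r + 1)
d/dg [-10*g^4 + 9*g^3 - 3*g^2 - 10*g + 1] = -40*g^3 + 27*g^2 - 6*g - 10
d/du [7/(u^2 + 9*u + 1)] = 7*(-2*u - 9)/(u^2 + 9*u + 1)^2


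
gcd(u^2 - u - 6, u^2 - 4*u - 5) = 1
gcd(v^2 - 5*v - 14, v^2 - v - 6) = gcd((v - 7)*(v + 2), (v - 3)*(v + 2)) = v + 2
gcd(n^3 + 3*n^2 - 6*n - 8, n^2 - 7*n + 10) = n - 2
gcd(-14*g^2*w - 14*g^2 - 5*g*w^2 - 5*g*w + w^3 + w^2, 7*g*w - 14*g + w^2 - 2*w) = 1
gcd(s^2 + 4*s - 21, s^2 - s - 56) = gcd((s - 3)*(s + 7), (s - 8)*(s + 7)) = s + 7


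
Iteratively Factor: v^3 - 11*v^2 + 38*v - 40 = (v - 5)*(v^2 - 6*v + 8) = (v - 5)*(v - 4)*(v - 2)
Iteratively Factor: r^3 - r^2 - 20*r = (r)*(r^2 - r - 20) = r*(r + 4)*(r - 5)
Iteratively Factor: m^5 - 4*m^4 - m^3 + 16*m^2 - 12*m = (m + 2)*(m^4 - 6*m^3 + 11*m^2 - 6*m) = (m - 1)*(m + 2)*(m^3 - 5*m^2 + 6*m) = m*(m - 1)*(m + 2)*(m^2 - 5*m + 6) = m*(m - 2)*(m - 1)*(m + 2)*(m - 3)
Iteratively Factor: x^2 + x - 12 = (x - 3)*(x + 4)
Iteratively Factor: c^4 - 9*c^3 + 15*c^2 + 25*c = (c - 5)*(c^3 - 4*c^2 - 5*c) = (c - 5)*(c + 1)*(c^2 - 5*c) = c*(c - 5)*(c + 1)*(c - 5)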